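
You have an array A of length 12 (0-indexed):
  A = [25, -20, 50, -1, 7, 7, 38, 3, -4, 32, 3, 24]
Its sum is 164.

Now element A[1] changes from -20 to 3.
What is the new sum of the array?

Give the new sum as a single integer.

Answer: 187

Derivation:
Old value at index 1: -20
New value at index 1: 3
Delta = 3 - -20 = 23
New sum = old_sum + delta = 164 + (23) = 187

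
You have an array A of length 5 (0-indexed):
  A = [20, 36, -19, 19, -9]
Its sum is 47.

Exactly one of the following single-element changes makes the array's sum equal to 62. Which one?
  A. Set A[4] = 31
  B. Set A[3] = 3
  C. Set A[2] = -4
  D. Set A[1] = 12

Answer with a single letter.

Answer: C

Derivation:
Option A: A[4] -9->31, delta=40, new_sum=47+(40)=87
Option B: A[3] 19->3, delta=-16, new_sum=47+(-16)=31
Option C: A[2] -19->-4, delta=15, new_sum=47+(15)=62 <-- matches target
Option D: A[1] 36->12, delta=-24, new_sum=47+(-24)=23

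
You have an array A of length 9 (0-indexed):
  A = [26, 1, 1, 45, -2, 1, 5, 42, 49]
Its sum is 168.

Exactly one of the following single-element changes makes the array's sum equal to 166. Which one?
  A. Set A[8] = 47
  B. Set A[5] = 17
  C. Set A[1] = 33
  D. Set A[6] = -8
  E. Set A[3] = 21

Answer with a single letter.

Option A: A[8] 49->47, delta=-2, new_sum=168+(-2)=166 <-- matches target
Option B: A[5] 1->17, delta=16, new_sum=168+(16)=184
Option C: A[1] 1->33, delta=32, new_sum=168+(32)=200
Option D: A[6] 5->-8, delta=-13, new_sum=168+(-13)=155
Option E: A[3] 45->21, delta=-24, new_sum=168+(-24)=144

Answer: A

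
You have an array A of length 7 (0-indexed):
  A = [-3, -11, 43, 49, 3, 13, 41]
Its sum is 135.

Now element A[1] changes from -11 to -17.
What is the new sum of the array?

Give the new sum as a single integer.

Answer: 129

Derivation:
Old value at index 1: -11
New value at index 1: -17
Delta = -17 - -11 = -6
New sum = old_sum + delta = 135 + (-6) = 129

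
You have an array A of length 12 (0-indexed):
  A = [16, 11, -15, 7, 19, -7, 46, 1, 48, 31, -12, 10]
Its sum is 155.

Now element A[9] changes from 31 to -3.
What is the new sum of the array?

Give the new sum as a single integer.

Old value at index 9: 31
New value at index 9: -3
Delta = -3 - 31 = -34
New sum = old_sum + delta = 155 + (-34) = 121

Answer: 121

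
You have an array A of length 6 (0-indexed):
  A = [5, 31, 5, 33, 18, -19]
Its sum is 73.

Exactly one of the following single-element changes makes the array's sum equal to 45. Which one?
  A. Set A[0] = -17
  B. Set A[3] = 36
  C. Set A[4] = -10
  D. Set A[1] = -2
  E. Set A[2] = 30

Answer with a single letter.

Answer: C

Derivation:
Option A: A[0] 5->-17, delta=-22, new_sum=73+(-22)=51
Option B: A[3] 33->36, delta=3, new_sum=73+(3)=76
Option C: A[4] 18->-10, delta=-28, new_sum=73+(-28)=45 <-- matches target
Option D: A[1] 31->-2, delta=-33, new_sum=73+(-33)=40
Option E: A[2] 5->30, delta=25, new_sum=73+(25)=98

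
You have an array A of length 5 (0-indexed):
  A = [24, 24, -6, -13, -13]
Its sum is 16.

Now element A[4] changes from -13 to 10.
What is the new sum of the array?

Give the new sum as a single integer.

Old value at index 4: -13
New value at index 4: 10
Delta = 10 - -13 = 23
New sum = old_sum + delta = 16 + (23) = 39

Answer: 39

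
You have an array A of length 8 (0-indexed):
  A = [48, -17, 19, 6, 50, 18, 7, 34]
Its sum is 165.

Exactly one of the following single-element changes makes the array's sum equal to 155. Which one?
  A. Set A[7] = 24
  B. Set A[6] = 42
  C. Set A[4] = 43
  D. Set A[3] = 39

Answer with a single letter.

Answer: A

Derivation:
Option A: A[7] 34->24, delta=-10, new_sum=165+(-10)=155 <-- matches target
Option B: A[6] 7->42, delta=35, new_sum=165+(35)=200
Option C: A[4] 50->43, delta=-7, new_sum=165+(-7)=158
Option D: A[3] 6->39, delta=33, new_sum=165+(33)=198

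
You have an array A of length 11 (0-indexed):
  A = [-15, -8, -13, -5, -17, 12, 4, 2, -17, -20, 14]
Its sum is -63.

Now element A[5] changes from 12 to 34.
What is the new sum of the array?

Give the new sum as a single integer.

Old value at index 5: 12
New value at index 5: 34
Delta = 34 - 12 = 22
New sum = old_sum + delta = -63 + (22) = -41

Answer: -41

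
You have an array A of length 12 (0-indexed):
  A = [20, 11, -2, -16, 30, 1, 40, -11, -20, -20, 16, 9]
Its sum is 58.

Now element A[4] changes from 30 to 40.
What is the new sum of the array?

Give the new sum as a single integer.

Answer: 68

Derivation:
Old value at index 4: 30
New value at index 4: 40
Delta = 40 - 30 = 10
New sum = old_sum + delta = 58 + (10) = 68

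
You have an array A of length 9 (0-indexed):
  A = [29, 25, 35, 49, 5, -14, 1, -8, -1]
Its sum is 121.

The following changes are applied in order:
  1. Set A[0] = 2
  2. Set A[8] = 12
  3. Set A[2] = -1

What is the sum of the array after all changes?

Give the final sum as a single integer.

Answer: 71

Derivation:
Initial sum: 121
Change 1: A[0] 29 -> 2, delta = -27, sum = 94
Change 2: A[8] -1 -> 12, delta = 13, sum = 107
Change 3: A[2] 35 -> -1, delta = -36, sum = 71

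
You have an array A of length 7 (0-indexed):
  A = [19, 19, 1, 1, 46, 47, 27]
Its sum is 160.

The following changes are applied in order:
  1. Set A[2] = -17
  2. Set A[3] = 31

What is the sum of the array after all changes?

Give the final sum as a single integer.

Initial sum: 160
Change 1: A[2] 1 -> -17, delta = -18, sum = 142
Change 2: A[3] 1 -> 31, delta = 30, sum = 172

Answer: 172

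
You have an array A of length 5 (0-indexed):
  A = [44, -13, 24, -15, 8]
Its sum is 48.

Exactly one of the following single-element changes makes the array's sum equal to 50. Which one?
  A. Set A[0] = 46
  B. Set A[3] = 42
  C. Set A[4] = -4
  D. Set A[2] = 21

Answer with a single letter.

Answer: A

Derivation:
Option A: A[0] 44->46, delta=2, new_sum=48+(2)=50 <-- matches target
Option B: A[3] -15->42, delta=57, new_sum=48+(57)=105
Option C: A[4] 8->-4, delta=-12, new_sum=48+(-12)=36
Option D: A[2] 24->21, delta=-3, new_sum=48+(-3)=45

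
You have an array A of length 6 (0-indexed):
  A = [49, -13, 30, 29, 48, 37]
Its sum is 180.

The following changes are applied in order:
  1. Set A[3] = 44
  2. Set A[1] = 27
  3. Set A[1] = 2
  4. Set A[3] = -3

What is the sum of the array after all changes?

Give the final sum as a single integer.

Initial sum: 180
Change 1: A[3] 29 -> 44, delta = 15, sum = 195
Change 2: A[1] -13 -> 27, delta = 40, sum = 235
Change 3: A[1] 27 -> 2, delta = -25, sum = 210
Change 4: A[3] 44 -> -3, delta = -47, sum = 163

Answer: 163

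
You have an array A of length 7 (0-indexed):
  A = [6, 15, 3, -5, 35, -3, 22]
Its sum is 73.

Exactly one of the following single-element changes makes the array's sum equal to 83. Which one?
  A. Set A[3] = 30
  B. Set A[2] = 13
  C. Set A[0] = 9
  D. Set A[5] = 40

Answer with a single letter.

Answer: B

Derivation:
Option A: A[3] -5->30, delta=35, new_sum=73+(35)=108
Option B: A[2] 3->13, delta=10, new_sum=73+(10)=83 <-- matches target
Option C: A[0] 6->9, delta=3, new_sum=73+(3)=76
Option D: A[5] -3->40, delta=43, new_sum=73+(43)=116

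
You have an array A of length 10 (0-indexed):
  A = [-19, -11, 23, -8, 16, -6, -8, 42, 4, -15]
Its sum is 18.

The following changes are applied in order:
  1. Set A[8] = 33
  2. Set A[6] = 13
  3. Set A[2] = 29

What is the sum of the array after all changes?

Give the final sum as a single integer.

Initial sum: 18
Change 1: A[8] 4 -> 33, delta = 29, sum = 47
Change 2: A[6] -8 -> 13, delta = 21, sum = 68
Change 3: A[2] 23 -> 29, delta = 6, sum = 74

Answer: 74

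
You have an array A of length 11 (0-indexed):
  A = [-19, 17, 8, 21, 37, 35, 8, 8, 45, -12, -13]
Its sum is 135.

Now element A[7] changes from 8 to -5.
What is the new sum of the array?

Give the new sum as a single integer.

Answer: 122

Derivation:
Old value at index 7: 8
New value at index 7: -5
Delta = -5 - 8 = -13
New sum = old_sum + delta = 135 + (-13) = 122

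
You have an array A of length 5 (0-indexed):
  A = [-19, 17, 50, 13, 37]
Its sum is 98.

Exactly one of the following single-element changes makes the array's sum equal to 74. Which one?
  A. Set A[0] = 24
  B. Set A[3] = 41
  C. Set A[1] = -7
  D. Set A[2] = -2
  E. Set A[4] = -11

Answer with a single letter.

Answer: C

Derivation:
Option A: A[0] -19->24, delta=43, new_sum=98+(43)=141
Option B: A[3] 13->41, delta=28, new_sum=98+(28)=126
Option C: A[1] 17->-7, delta=-24, new_sum=98+(-24)=74 <-- matches target
Option D: A[2] 50->-2, delta=-52, new_sum=98+(-52)=46
Option E: A[4] 37->-11, delta=-48, new_sum=98+(-48)=50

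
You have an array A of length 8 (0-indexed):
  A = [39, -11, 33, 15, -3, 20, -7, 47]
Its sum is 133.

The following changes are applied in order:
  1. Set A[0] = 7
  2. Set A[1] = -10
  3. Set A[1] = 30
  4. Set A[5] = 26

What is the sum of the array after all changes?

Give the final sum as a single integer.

Answer: 148

Derivation:
Initial sum: 133
Change 1: A[0] 39 -> 7, delta = -32, sum = 101
Change 2: A[1] -11 -> -10, delta = 1, sum = 102
Change 3: A[1] -10 -> 30, delta = 40, sum = 142
Change 4: A[5] 20 -> 26, delta = 6, sum = 148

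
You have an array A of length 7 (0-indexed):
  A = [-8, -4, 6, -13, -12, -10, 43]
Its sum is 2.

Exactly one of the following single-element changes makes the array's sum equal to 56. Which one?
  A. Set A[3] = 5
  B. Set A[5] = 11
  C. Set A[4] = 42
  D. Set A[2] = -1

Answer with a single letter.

Option A: A[3] -13->5, delta=18, new_sum=2+(18)=20
Option B: A[5] -10->11, delta=21, new_sum=2+(21)=23
Option C: A[4] -12->42, delta=54, new_sum=2+(54)=56 <-- matches target
Option D: A[2] 6->-1, delta=-7, new_sum=2+(-7)=-5

Answer: C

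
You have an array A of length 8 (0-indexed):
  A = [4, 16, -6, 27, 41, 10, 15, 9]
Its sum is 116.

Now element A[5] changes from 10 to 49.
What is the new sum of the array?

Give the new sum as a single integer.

Old value at index 5: 10
New value at index 5: 49
Delta = 49 - 10 = 39
New sum = old_sum + delta = 116 + (39) = 155

Answer: 155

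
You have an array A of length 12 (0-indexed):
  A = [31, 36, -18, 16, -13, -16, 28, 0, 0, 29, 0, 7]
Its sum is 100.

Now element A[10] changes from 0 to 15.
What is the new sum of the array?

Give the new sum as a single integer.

Answer: 115

Derivation:
Old value at index 10: 0
New value at index 10: 15
Delta = 15 - 0 = 15
New sum = old_sum + delta = 100 + (15) = 115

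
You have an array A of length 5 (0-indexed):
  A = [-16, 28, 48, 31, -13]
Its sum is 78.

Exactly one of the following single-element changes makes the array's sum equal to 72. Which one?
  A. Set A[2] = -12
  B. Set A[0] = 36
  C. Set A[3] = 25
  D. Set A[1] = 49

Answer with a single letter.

Option A: A[2] 48->-12, delta=-60, new_sum=78+(-60)=18
Option B: A[0] -16->36, delta=52, new_sum=78+(52)=130
Option C: A[3] 31->25, delta=-6, new_sum=78+(-6)=72 <-- matches target
Option D: A[1] 28->49, delta=21, new_sum=78+(21)=99

Answer: C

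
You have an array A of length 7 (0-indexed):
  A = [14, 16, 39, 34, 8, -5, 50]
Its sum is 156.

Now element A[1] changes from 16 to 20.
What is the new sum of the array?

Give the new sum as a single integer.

Old value at index 1: 16
New value at index 1: 20
Delta = 20 - 16 = 4
New sum = old_sum + delta = 156 + (4) = 160

Answer: 160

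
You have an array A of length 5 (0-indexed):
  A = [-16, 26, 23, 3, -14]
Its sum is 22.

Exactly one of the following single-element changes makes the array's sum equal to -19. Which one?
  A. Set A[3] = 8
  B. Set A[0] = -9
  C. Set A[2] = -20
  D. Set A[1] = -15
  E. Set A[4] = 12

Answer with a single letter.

Answer: D

Derivation:
Option A: A[3] 3->8, delta=5, new_sum=22+(5)=27
Option B: A[0] -16->-9, delta=7, new_sum=22+(7)=29
Option C: A[2] 23->-20, delta=-43, new_sum=22+(-43)=-21
Option D: A[1] 26->-15, delta=-41, new_sum=22+(-41)=-19 <-- matches target
Option E: A[4] -14->12, delta=26, new_sum=22+(26)=48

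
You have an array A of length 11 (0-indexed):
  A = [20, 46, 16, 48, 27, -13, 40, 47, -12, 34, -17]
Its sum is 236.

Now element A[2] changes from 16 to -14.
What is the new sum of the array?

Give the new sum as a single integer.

Old value at index 2: 16
New value at index 2: -14
Delta = -14 - 16 = -30
New sum = old_sum + delta = 236 + (-30) = 206

Answer: 206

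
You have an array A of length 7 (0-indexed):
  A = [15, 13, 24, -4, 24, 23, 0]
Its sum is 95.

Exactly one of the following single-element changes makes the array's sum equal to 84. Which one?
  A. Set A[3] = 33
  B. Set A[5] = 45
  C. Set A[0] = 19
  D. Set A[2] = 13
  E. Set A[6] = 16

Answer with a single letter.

Answer: D

Derivation:
Option A: A[3] -4->33, delta=37, new_sum=95+(37)=132
Option B: A[5] 23->45, delta=22, new_sum=95+(22)=117
Option C: A[0] 15->19, delta=4, new_sum=95+(4)=99
Option D: A[2] 24->13, delta=-11, new_sum=95+(-11)=84 <-- matches target
Option E: A[6] 0->16, delta=16, new_sum=95+(16)=111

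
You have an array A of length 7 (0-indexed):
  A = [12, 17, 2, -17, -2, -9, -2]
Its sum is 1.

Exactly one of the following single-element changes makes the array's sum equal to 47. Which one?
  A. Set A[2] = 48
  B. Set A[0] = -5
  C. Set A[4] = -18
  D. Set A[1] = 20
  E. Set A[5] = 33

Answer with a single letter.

Option A: A[2] 2->48, delta=46, new_sum=1+(46)=47 <-- matches target
Option B: A[0] 12->-5, delta=-17, new_sum=1+(-17)=-16
Option C: A[4] -2->-18, delta=-16, new_sum=1+(-16)=-15
Option D: A[1] 17->20, delta=3, new_sum=1+(3)=4
Option E: A[5] -9->33, delta=42, new_sum=1+(42)=43

Answer: A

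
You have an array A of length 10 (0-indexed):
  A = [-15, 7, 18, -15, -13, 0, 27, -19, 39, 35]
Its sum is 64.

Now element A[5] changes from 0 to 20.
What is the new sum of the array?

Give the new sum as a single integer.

Answer: 84

Derivation:
Old value at index 5: 0
New value at index 5: 20
Delta = 20 - 0 = 20
New sum = old_sum + delta = 64 + (20) = 84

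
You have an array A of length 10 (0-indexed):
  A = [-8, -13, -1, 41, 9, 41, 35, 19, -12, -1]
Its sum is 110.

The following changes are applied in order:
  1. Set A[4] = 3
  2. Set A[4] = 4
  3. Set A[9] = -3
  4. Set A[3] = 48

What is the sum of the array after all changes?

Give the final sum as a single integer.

Answer: 110

Derivation:
Initial sum: 110
Change 1: A[4] 9 -> 3, delta = -6, sum = 104
Change 2: A[4] 3 -> 4, delta = 1, sum = 105
Change 3: A[9] -1 -> -3, delta = -2, sum = 103
Change 4: A[3] 41 -> 48, delta = 7, sum = 110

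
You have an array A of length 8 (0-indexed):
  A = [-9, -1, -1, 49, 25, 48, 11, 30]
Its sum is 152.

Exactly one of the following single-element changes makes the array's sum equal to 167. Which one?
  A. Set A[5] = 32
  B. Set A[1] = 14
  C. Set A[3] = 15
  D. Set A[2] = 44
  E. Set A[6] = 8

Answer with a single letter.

Answer: B

Derivation:
Option A: A[5] 48->32, delta=-16, new_sum=152+(-16)=136
Option B: A[1] -1->14, delta=15, new_sum=152+(15)=167 <-- matches target
Option C: A[3] 49->15, delta=-34, new_sum=152+(-34)=118
Option D: A[2] -1->44, delta=45, new_sum=152+(45)=197
Option E: A[6] 11->8, delta=-3, new_sum=152+(-3)=149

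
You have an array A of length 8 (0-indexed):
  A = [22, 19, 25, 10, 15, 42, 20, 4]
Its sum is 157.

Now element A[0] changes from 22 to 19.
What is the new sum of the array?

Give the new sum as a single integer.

Answer: 154

Derivation:
Old value at index 0: 22
New value at index 0: 19
Delta = 19 - 22 = -3
New sum = old_sum + delta = 157 + (-3) = 154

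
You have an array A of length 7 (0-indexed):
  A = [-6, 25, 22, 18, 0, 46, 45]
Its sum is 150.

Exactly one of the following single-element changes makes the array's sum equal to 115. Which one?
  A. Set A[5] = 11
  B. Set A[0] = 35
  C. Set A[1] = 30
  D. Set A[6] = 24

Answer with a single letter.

Answer: A

Derivation:
Option A: A[5] 46->11, delta=-35, new_sum=150+(-35)=115 <-- matches target
Option B: A[0] -6->35, delta=41, new_sum=150+(41)=191
Option C: A[1] 25->30, delta=5, new_sum=150+(5)=155
Option D: A[6] 45->24, delta=-21, new_sum=150+(-21)=129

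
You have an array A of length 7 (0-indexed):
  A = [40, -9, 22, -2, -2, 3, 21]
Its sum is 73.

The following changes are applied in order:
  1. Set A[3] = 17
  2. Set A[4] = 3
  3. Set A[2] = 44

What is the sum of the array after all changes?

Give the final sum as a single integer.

Initial sum: 73
Change 1: A[3] -2 -> 17, delta = 19, sum = 92
Change 2: A[4] -2 -> 3, delta = 5, sum = 97
Change 3: A[2] 22 -> 44, delta = 22, sum = 119

Answer: 119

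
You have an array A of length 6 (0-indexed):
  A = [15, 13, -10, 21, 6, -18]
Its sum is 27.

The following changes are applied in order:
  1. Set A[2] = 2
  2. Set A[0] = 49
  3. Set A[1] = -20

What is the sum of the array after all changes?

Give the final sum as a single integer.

Answer: 40

Derivation:
Initial sum: 27
Change 1: A[2] -10 -> 2, delta = 12, sum = 39
Change 2: A[0] 15 -> 49, delta = 34, sum = 73
Change 3: A[1] 13 -> -20, delta = -33, sum = 40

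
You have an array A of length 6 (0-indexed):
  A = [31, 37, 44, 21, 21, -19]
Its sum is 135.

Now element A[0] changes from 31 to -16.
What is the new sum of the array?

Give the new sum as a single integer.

Answer: 88

Derivation:
Old value at index 0: 31
New value at index 0: -16
Delta = -16 - 31 = -47
New sum = old_sum + delta = 135 + (-47) = 88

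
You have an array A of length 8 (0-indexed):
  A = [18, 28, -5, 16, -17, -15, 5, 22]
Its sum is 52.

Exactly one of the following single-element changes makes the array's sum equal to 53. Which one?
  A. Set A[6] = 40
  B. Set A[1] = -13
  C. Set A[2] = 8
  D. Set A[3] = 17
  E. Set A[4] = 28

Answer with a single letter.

Option A: A[6] 5->40, delta=35, new_sum=52+(35)=87
Option B: A[1] 28->-13, delta=-41, new_sum=52+(-41)=11
Option C: A[2] -5->8, delta=13, new_sum=52+(13)=65
Option D: A[3] 16->17, delta=1, new_sum=52+(1)=53 <-- matches target
Option E: A[4] -17->28, delta=45, new_sum=52+(45)=97

Answer: D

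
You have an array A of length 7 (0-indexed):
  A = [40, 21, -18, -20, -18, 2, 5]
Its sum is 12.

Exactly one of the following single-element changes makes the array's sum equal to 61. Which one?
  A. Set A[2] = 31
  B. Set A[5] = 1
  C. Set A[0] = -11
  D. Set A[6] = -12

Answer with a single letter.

Answer: A

Derivation:
Option A: A[2] -18->31, delta=49, new_sum=12+(49)=61 <-- matches target
Option B: A[5] 2->1, delta=-1, new_sum=12+(-1)=11
Option C: A[0] 40->-11, delta=-51, new_sum=12+(-51)=-39
Option D: A[6] 5->-12, delta=-17, new_sum=12+(-17)=-5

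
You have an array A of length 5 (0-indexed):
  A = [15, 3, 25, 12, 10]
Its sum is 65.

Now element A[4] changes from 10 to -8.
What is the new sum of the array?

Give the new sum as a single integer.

Old value at index 4: 10
New value at index 4: -8
Delta = -8 - 10 = -18
New sum = old_sum + delta = 65 + (-18) = 47

Answer: 47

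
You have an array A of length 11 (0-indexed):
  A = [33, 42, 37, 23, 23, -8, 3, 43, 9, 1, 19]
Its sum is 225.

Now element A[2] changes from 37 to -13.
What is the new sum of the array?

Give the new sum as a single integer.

Answer: 175

Derivation:
Old value at index 2: 37
New value at index 2: -13
Delta = -13 - 37 = -50
New sum = old_sum + delta = 225 + (-50) = 175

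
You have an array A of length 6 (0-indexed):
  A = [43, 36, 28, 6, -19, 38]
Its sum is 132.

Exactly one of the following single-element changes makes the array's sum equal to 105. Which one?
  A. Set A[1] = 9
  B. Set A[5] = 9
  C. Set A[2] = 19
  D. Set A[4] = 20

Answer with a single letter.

Option A: A[1] 36->9, delta=-27, new_sum=132+(-27)=105 <-- matches target
Option B: A[5] 38->9, delta=-29, new_sum=132+(-29)=103
Option C: A[2] 28->19, delta=-9, new_sum=132+(-9)=123
Option D: A[4] -19->20, delta=39, new_sum=132+(39)=171

Answer: A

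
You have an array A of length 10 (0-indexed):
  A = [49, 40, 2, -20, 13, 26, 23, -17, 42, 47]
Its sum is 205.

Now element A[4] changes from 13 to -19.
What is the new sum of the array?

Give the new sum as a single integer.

Answer: 173

Derivation:
Old value at index 4: 13
New value at index 4: -19
Delta = -19 - 13 = -32
New sum = old_sum + delta = 205 + (-32) = 173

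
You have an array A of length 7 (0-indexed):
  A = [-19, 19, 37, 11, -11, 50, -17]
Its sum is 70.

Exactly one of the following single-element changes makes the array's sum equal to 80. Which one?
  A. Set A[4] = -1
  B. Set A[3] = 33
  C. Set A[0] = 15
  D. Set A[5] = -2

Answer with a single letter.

Answer: A

Derivation:
Option A: A[4] -11->-1, delta=10, new_sum=70+(10)=80 <-- matches target
Option B: A[3] 11->33, delta=22, new_sum=70+(22)=92
Option C: A[0] -19->15, delta=34, new_sum=70+(34)=104
Option D: A[5] 50->-2, delta=-52, new_sum=70+(-52)=18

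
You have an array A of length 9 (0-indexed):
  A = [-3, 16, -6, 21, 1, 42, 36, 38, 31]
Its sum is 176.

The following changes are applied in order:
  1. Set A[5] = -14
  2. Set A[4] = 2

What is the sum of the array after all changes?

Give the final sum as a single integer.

Initial sum: 176
Change 1: A[5] 42 -> -14, delta = -56, sum = 120
Change 2: A[4] 1 -> 2, delta = 1, sum = 121

Answer: 121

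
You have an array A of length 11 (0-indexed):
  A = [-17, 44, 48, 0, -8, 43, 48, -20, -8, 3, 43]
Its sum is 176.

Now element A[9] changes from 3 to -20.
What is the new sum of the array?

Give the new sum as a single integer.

Answer: 153

Derivation:
Old value at index 9: 3
New value at index 9: -20
Delta = -20 - 3 = -23
New sum = old_sum + delta = 176 + (-23) = 153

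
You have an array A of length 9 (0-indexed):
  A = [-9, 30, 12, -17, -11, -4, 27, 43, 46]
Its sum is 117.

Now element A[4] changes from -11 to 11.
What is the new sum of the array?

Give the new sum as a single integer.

Old value at index 4: -11
New value at index 4: 11
Delta = 11 - -11 = 22
New sum = old_sum + delta = 117 + (22) = 139

Answer: 139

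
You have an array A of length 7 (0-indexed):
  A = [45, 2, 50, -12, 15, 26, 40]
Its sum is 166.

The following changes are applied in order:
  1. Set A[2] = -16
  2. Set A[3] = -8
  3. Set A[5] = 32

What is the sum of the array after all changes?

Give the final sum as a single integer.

Answer: 110

Derivation:
Initial sum: 166
Change 1: A[2] 50 -> -16, delta = -66, sum = 100
Change 2: A[3] -12 -> -8, delta = 4, sum = 104
Change 3: A[5] 26 -> 32, delta = 6, sum = 110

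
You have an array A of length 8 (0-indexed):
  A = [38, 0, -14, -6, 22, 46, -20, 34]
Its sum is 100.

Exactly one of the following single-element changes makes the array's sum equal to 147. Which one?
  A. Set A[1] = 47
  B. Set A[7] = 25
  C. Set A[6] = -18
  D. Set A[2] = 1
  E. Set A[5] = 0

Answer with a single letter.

Option A: A[1] 0->47, delta=47, new_sum=100+(47)=147 <-- matches target
Option B: A[7] 34->25, delta=-9, new_sum=100+(-9)=91
Option C: A[6] -20->-18, delta=2, new_sum=100+(2)=102
Option D: A[2] -14->1, delta=15, new_sum=100+(15)=115
Option E: A[5] 46->0, delta=-46, new_sum=100+(-46)=54

Answer: A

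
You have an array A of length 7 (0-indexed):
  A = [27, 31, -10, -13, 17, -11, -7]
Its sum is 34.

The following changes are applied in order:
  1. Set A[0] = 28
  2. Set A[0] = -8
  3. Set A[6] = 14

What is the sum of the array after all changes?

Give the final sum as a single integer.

Answer: 20

Derivation:
Initial sum: 34
Change 1: A[0] 27 -> 28, delta = 1, sum = 35
Change 2: A[0] 28 -> -8, delta = -36, sum = -1
Change 3: A[6] -7 -> 14, delta = 21, sum = 20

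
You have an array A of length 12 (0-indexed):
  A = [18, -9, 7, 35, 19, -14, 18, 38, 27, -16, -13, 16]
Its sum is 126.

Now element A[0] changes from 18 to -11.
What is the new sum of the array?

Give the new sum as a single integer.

Old value at index 0: 18
New value at index 0: -11
Delta = -11 - 18 = -29
New sum = old_sum + delta = 126 + (-29) = 97

Answer: 97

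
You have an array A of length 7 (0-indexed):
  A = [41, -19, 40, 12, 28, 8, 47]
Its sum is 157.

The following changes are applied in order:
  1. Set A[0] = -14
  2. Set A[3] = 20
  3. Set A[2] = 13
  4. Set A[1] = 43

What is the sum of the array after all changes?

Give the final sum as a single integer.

Answer: 145

Derivation:
Initial sum: 157
Change 1: A[0] 41 -> -14, delta = -55, sum = 102
Change 2: A[3] 12 -> 20, delta = 8, sum = 110
Change 3: A[2] 40 -> 13, delta = -27, sum = 83
Change 4: A[1] -19 -> 43, delta = 62, sum = 145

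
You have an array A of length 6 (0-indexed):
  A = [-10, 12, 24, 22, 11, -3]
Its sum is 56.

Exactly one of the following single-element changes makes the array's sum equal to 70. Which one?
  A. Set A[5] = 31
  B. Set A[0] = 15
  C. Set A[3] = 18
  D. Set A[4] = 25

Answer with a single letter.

Answer: D

Derivation:
Option A: A[5] -3->31, delta=34, new_sum=56+(34)=90
Option B: A[0] -10->15, delta=25, new_sum=56+(25)=81
Option C: A[3] 22->18, delta=-4, new_sum=56+(-4)=52
Option D: A[4] 11->25, delta=14, new_sum=56+(14)=70 <-- matches target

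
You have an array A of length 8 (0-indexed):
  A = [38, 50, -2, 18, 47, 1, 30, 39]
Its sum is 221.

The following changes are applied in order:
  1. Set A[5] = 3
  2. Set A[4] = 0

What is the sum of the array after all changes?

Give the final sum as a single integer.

Answer: 176

Derivation:
Initial sum: 221
Change 1: A[5] 1 -> 3, delta = 2, sum = 223
Change 2: A[4] 47 -> 0, delta = -47, sum = 176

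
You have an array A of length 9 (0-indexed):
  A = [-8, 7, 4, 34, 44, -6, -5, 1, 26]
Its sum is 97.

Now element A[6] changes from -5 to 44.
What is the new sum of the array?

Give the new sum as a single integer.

Old value at index 6: -5
New value at index 6: 44
Delta = 44 - -5 = 49
New sum = old_sum + delta = 97 + (49) = 146

Answer: 146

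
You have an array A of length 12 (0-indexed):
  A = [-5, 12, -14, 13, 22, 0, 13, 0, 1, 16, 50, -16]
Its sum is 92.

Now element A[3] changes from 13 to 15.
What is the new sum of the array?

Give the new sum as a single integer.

Answer: 94

Derivation:
Old value at index 3: 13
New value at index 3: 15
Delta = 15 - 13 = 2
New sum = old_sum + delta = 92 + (2) = 94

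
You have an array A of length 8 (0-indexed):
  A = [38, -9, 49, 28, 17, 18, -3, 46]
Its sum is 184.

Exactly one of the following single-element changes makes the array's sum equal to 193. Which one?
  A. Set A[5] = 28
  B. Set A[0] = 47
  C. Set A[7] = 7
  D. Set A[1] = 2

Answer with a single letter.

Answer: B

Derivation:
Option A: A[5] 18->28, delta=10, new_sum=184+(10)=194
Option B: A[0] 38->47, delta=9, new_sum=184+(9)=193 <-- matches target
Option C: A[7] 46->7, delta=-39, new_sum=184+(-39)=145
Option D: A[1] -9->2, delta=11, new_sum=184+(11)=195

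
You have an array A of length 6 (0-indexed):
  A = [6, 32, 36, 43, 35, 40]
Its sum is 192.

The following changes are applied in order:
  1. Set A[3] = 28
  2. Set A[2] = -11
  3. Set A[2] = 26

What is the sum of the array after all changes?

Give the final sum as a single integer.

Answer: 167

Derivation:
Initial sum: 192
Change 1: A[3] 43 -> 28, delta = -15, sum = 177
Change 2: A[2] 36 -> -11, delta = -47, sum = 130
Change 3: A[2] -11 -> 26, delta = 37, sum = 167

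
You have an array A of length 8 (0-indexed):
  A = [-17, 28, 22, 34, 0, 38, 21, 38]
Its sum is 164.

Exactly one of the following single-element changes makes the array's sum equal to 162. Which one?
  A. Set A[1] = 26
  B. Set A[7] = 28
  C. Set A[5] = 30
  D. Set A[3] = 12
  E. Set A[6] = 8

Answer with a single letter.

Option A: A[1] 28->26, delta=-2, new_sum=164+(-2)=162 <-- matches target
Option B: A[7] 38->28, delta=-10, new_sum=164+(-10)=154
Option C: A[5] 38->30, delta=-8, new_sum=164+(-8)=156
Option D: A[3] 34->12, delta=-22, new_sum=164+(-22)=142
Option E: A[6] 21->8, delta=-13, new_sum=164+(-13)=151

Answer: A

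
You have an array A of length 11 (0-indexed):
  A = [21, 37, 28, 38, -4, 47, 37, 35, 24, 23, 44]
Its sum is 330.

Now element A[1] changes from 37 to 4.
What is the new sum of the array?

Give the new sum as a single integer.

Answer: 297

Derivation:
Old value at index 1: 37
New value at index 1: 4
Delta = 4 - 37 = -33
New sum = old_sum + delta = 330 + (-33) = 297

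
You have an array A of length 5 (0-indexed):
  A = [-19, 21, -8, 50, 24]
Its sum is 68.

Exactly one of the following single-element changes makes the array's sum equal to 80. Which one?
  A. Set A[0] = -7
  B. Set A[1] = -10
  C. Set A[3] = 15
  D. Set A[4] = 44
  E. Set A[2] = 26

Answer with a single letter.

Option A: A[0] -19->-7, delta=12, new_sum=68+(12)=80 <-- matches target
Option B: A[1] 21->-10, delta=-31, new_sum=68+(-31)=37
Option C: A[3] 50->15, delta=-35, new_sum=68+(-35)=33
Option D: A[4] 24->44, delta=20, new_sum=68+(20)=88
Option E: A[2] -8->26, delta=34, new_sum=68+(34)=102

Answer: A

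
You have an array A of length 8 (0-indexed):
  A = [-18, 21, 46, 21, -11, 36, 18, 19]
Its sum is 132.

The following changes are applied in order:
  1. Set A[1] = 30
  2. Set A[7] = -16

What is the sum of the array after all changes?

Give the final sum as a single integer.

Initial sum: 132
Change 1: A[1] 21 -> 30, delta = 9, sum = 141
Change 2: A[7] 19 -> -16, delta = -35, sum = 106

Answer: 106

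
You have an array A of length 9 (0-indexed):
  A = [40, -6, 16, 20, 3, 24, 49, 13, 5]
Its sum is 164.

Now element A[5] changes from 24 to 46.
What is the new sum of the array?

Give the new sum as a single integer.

Old value at index 5: 24
New value at index 5: 46
Delta = 46 - 24 = 22
New sum = old_sum + delta = 164 + (22) = 186

Answer: 186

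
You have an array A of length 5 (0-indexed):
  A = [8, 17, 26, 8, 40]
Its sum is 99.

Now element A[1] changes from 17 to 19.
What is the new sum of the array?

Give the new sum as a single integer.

Answer: 101

Derivation:
Old value at index 1: 17
New value at index 1: 19
Delta = 19 - 17 = 2
New sum = old_sum + delta = 99 + (2) = 101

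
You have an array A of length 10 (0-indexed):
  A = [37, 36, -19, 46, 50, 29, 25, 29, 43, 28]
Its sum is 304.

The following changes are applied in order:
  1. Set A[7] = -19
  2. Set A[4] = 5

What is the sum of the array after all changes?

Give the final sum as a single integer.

Answer: 211

Derivation:
Initial sum: 304
Change 1: A[7] 29 -> -19, delta = -48, sum = 256
Change 2: A[4] 50 -> 5, delta = -45, sum = 211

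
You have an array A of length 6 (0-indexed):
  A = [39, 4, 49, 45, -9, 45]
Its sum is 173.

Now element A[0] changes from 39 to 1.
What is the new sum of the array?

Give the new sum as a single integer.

Answer: 135

Derivation:
Old value at index 0: 39
New value at index 0: 1
Delta = 1 - 39 = -38
New sum = old_sum + delta = 173 + (-38) = 135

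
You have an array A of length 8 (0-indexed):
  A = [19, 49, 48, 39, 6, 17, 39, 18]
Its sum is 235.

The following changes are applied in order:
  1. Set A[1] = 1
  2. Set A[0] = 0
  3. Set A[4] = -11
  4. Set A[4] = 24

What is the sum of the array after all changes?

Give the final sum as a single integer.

Answer: 186

Derivation:
Initial sum: 235
Change 1: A[1] 49 -> 1, delta = -48, sum = 187
Change 2: A[0] 19 -> 0, delta = -19, sum = 168
Change 3: A[4] 6 -> -11, delta = -17, sum = 151
Change 4: A[4] -11 -> 24, delta = 35, sum = 186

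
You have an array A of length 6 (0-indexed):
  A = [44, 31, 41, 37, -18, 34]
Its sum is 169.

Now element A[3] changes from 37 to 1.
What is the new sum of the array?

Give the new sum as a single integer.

Answer: 133

Derivation:
Old value at index 3: 37
New value at index 3: 1
Delta = 1 - 37 = -36
New sum = old_sum + delta = 169 + (-36) = 133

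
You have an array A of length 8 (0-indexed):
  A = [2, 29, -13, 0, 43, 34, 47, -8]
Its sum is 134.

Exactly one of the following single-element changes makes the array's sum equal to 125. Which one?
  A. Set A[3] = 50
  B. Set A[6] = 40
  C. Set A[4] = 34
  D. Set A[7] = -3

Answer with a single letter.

Answer: C

Derivation:
Option A: A[3] 0->50, delta=50, new_sum=134+(50)=184
Option B: A[6] 47->40, delta=-7, new_sum=134+(-7)=127
Option C: A[4] 43->34, delta=-9, new_sum=134+(-9)=125 <-- matches target
Option D: A[7] -8->-3, delta=5, new_sum=134+(5)=139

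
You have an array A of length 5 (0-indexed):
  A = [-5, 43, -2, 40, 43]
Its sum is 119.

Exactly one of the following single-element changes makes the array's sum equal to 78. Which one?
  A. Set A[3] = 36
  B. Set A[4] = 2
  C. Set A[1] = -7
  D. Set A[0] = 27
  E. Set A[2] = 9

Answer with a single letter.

Option A: A[3] 40->36, delta=-4, new_sum=119+(-4)=115
Option B: A[4] 43->2, delta=-41, new_sum=119+(-41)=78 <-- matches target
Option C: A[1] 43->-7, delta=-50, new_sum=119+(-50)=69
Option D: A[0] -5->27, delta=32, new_sum=119+(32)=151
Option E: A[2] -2->9, delta=11, new_sum=119+(11)=130

Answer: B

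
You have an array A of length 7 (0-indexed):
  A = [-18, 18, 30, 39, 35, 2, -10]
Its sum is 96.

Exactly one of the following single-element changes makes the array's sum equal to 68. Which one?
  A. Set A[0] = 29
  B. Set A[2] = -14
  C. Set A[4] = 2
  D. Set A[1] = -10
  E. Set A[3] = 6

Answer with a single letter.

Answer: D

Derivation:
Option A: A[0] -18->29, delta=47, new_sum=96+(47)=143
Option B: A[2] 30->-14, delta=-44, new_sum=96+(-44)=52
Option C: A[4] 35->2, delta=-33, new_sum=96+(-33)=63
Option D: A[1] 18->-10, delta=-28, new_sum=96+(-28)=68 <-- matches target
Option E: A[3] 39->6, delta=-33, new_sum=96+(-33)=63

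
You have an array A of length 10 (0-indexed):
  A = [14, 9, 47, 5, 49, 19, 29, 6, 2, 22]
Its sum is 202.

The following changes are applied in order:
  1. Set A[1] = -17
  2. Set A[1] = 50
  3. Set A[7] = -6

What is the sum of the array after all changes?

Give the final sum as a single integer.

Answer: 231

Derivation:
Initial sum: 202
Change 1: A[1] 9 -> -17, delta = -26, sum = 176
Change 2: A[1] -17 -> 50, delta = 67, sum = 243
Change 3: A[7] 6 -> -6, delta = -12, sum = 231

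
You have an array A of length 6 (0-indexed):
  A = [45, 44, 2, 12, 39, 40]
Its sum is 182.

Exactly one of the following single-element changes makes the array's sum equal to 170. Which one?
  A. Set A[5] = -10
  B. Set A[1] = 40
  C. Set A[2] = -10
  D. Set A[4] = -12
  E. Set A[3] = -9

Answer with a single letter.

Answer: C

Derivation:
Option A: A[5] 40->-10, delta=-50, new_sum=182+(-50)=132
Option B: A[1] 44->40, delta=-4, new_sum=182+(-4)=178
Option C: A[2] 2->-10, delta=-12, new_sum=182+(-12)=170 <-- matches target
Option D: A[4] 39->-12, delta=-51, new_sum=182+(-51)=131
Option E: A[3] 12->-9, delta=-21, new_sum=182+(-21)=161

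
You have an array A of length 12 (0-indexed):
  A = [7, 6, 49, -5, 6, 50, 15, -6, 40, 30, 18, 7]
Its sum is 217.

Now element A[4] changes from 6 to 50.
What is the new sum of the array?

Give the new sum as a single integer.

Old value at index 4: 6
New value at index 4: 50
Delta = 50 - 6 = 44
New sum = old_sum + delta = 217 + (44) = 261

Answer: 261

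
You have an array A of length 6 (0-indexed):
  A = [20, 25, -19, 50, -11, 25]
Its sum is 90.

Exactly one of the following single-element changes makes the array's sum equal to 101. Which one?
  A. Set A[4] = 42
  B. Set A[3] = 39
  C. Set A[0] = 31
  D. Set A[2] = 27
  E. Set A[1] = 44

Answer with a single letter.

Option A: A[4] -11->42, delta=53, new_sum=90+(53)=143
Option B: A[3] 50->39, delta=-11, new_sum=90+(-11)=79
Option C: A[0] 20->31, delta=11, new_sum=90+(11)=101 <-- matches target
Option D: A[2] -19->27, delta=46, new_sum=90+(46)=136
Option E: A[1] 25->44, delta=19, new_sum=90+(19)=109

Answer: C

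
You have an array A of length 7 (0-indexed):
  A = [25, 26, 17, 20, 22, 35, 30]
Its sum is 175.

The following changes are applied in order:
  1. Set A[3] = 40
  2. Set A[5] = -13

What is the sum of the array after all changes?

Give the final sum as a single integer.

Answer: 147

Derivation:
Initial sum: 175
Change 1: A[3] 20 -> 40, delta = 20, sum = 195
Change 2: A[5] 35 -> -13, delta = -48, sum = 147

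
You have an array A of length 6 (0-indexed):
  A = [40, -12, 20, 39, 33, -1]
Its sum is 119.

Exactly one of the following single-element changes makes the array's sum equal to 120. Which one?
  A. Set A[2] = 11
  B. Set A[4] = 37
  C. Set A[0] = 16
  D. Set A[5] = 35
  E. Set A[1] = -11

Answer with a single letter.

Answer: E

Derivation:
Option A: A[2] 20->11, delta=-9, new_sum=119+(-9)=110
Option B: A[4] 33->37, delta=4, new_sum=119+(4)=123
Option C: A[0] 40->16, delta=-24, new_sum=119+(-24)=95
Option D: A[5] -1->35, delta=36, new_sum=119+(36)=155
Option E: A[1] -12->-11, delta=1, new_sum=119+(1)=120 <-- matches target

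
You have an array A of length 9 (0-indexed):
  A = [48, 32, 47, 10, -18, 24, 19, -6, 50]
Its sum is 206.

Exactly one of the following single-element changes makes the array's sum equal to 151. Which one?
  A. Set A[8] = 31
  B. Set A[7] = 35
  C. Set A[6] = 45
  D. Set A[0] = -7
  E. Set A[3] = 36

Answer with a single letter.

Answer: D

Derivation:
Option A: A[8] 50->31, delta=-19, new_sum=206+(-19)=187
Option B: A[7] -6->35, delta=41, new_sum=206+(41)=247
Option C: A[6] 19->45, delta=26, new_sum=206+(26)=232
Option D: A[0] 48->-7, delta=-55, new_sum=206+(-55)=151 <-- matches target
Option E: A[3] 10->36, delta=26, new_sum=206+(26)=232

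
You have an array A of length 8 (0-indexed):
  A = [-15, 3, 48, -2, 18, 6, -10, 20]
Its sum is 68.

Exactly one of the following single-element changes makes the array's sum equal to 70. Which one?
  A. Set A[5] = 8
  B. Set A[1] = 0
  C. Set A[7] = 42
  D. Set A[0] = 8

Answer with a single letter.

Answer: A

Derivation:
Option A: A[5] 6->8, delta=2, new_sum=68+(2)=70 <-- matches target
Option B: A[1] 3->0, delta=-3, new_sum=68+(-3)=65
Option C: A[7] 20->42, delta=22, new_sum=68+(22)=90
Option D: A[0] -15->8, delta=23, new_sum=68+(23)=91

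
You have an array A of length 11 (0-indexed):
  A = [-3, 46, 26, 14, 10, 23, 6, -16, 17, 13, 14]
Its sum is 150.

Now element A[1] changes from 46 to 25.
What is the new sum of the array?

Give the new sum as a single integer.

Old value at index 1: 46
New value at index 1: 25
Delta = 25 - 46 = -21
New sum = old_sum + delta = 150 + (-21) = 129

Answer: 129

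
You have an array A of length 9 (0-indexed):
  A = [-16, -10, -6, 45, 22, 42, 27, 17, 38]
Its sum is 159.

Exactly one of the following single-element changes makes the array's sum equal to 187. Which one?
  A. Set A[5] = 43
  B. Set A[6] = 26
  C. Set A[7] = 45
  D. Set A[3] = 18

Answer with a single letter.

Answer: C

Derivation:
Option A: A[5] 42->43, delta=1, new_sum=159+(1)=160
Option B: A[6] 27->26, delta=-1, new_sum=159+(-1)=158
Option C: A[7] 17->45, delta=28, new_sum=159+(28)=187 <-- matches target
Option D: A[3] 45->18, delta=-27, new_sum=159+(-27)=132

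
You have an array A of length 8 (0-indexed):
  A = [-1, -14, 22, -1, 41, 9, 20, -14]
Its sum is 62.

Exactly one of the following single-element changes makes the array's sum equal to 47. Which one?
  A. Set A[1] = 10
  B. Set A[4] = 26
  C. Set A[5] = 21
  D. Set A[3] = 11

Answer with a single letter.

Option A: A[1] -14->10, delta=24, new_sum=62+(24)=86
Option B: A[4] 41->26, delta=-15, new_sum=62+(-15)=47 <-- matches target
Option C: A[5] 9->21, delta=12, new_sum=62+(12)=74
Option D: A[3] -1->11, delta=12, new_sum=62+(12)=74

Answer: B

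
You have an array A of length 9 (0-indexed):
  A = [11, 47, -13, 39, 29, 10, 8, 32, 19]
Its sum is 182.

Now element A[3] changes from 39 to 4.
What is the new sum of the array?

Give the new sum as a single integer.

Answer: 147

Derivation:
Old value at index 3: 39
New value at index 3: 4
Delta = 4 - 39 = -35
New sum = old_sum + delta = 182 + (-35) = 147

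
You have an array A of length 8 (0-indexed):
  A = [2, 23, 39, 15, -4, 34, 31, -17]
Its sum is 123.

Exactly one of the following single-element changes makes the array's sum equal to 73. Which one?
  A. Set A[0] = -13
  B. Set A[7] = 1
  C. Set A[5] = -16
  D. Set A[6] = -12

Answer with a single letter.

Option A: A[0] 2->-13, delta=-15, new_sum=123+(-15)=108
Option B: A[7] -17->1, delta=18, new_sum=123+(18)=141
Option C: A[5] 34->-16, delta=-50, new_sum=123+(-50)=73 <-- matches target
Option D: A[6] 31->-12, delta=-43, new_sum=123+(-43)=80

Answer: C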